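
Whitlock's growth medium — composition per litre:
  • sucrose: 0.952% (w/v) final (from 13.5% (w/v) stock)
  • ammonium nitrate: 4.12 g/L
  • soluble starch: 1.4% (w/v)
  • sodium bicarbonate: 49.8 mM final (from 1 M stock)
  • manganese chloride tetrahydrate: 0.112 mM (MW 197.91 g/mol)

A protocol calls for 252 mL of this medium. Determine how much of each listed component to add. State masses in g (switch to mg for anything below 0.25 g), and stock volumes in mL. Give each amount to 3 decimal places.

Working volume: 252 mL = 0.252 L.
sucrose: dilute stock: 0.952% ÷ 13.5% × 252 mL = 17.771 mL
ammonium nitrate: 4.12 g/L × 0.252 L = 1.038 g
soluble starch: 1.4 g per 100 mL × 252 mL ÷ 100 = 3.528 g
sodium bicarbonate: C1V1 = C2V2 → 49.8 mM × 252 mL ÷ 1000 mM = 12.550 mL
manganese chloride tetrahydrate: 0.112 mmol/L × 197.91 mg/mmol × 0.252 L = 5.586 mg

sucrose 17.771 mL; ammonium nitrate 1.038 g; soluble starch 3.528 g; sodium bicarbonate 12.550 mL; manganese chloride tetrahydrate 5.586 mg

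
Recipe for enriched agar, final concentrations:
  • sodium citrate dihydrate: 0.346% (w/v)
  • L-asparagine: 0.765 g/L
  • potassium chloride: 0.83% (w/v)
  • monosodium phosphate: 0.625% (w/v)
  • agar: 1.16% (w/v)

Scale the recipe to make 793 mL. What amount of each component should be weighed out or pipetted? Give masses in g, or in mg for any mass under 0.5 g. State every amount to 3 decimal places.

Target volume = 793 mL = 0.793 L.
sodium citrate dihydrate: 0.346 g per 100 mL × 793 mL ÷ 100 = 2.744 g
L-asparagine: 0.765 g/L × 0.793 L = 0.607 g
potassium chloride: 0.83% w/v = 8.3 g/L → 8.3 × 0.793 L = 6.582 g
monosodium phosphate: 0.625 g per 100 mL × 793 mL ÷ 100 = 4.956 g
agar: 1.16% w/v = 11.6 g/L → 11.6 × 0.793 L = 9.199 g

sodium citrate dihydrate 2.744 g; L-asparagine 0.607 g; potassium chloride 6.582 g; monosodium phosphate 4.956 g; agar 9.199 g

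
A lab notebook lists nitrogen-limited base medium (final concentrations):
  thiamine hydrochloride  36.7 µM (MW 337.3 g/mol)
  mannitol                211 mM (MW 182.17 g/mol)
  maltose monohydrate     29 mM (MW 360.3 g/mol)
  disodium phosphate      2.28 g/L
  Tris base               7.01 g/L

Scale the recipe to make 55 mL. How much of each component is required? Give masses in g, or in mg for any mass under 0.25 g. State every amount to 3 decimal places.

thiamine hydrochloride 0.681 mg; mannitol 2.114 g; maltose monohydrate 0.575 g; disodium phosphate 125.400 mg; Tris base 0.386 g

Working volume: 55 mL = 0.055 L.
thiamine hydrochloride: 36.7 µmol/L × 337.3 g/mol × 0.055 L ÷ 1000 = 0.681 mg
mannitol: 211 mmol/L × 182.17 g/mol × 0.055 L ÷ 1000 = 2.114 g
maltose monohydrate: 29 mmol/L × 360.3 g/mol × 0.055 L ÷ 1000 = 0.575 g
disodium phosphate: 2.28 g/L × 0.055 L = 0.1254 g = 125.400 mg
Tris base: 7.01 g/L × 0.055 L = 0.386 g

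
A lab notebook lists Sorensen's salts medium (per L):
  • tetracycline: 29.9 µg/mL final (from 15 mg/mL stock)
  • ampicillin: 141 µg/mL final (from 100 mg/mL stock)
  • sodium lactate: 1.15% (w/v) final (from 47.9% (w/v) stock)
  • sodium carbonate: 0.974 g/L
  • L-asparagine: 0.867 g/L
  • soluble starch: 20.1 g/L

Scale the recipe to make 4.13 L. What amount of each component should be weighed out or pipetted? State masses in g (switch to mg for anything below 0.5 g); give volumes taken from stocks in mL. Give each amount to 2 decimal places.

Working volume: 4.13 L.
tetracycline: dilute stock: 29.9 µg/mL × 4130 mL ÷ 15000 µg/mL = 8.23 mL
ampicillin: dilute stock: 141 µg/mL × 4130 mL ÷ 100000 µg/mL = 5.82 mL
sodium lactate: V = C2·V2/C1 = 1.15% ÷ 47.9% × 4130 mL = 99.15 mL
sodium carbonate: 0.974 g/L × 4.13 L = 4.02 g
L-asparagine: 0.867 g/L × 4.13 L = 3.58 g
soluble starch: 20.1 g/L × 4.13 L = 83.01 g

tetracycline 8.23 mL; ampicillin 5.82 mL; sodium lactate 99.15 mL; sodium carbonate 4.02 g; L-asparagine 3.58 g; soluble starch 83.01 g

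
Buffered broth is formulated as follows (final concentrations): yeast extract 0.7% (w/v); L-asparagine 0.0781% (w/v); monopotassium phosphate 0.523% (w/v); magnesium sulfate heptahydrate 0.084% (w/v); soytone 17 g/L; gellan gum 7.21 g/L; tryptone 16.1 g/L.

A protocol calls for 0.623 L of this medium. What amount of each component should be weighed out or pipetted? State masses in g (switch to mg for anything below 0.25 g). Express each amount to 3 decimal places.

yeast extract 4.361 g; L-asparagine 0.487 g; monopotassium phosphate 3.258 g; magnesium sulfate heptahydrate 0.523 g; soytone 10.591 g; gellan gum 4.492 g; tryptone 10.030 g

Working volume: 0.623 L.
yeast extract: 0.7 g per 100 mL × 623 mL ÷ 100 = 4.361 g
L-asparagine: 0.0781 g per 100 mL × 623 mL ÷ 100 = 0.487 g
monopotassium phosphate: 0.523% w/v = 5.23 g/L → 5.23 × 0.623 L = 3.258 g
magnesium sulfate heptahydrate: 0.084% w/v = 0.84 g/L → 0.84 × 0.623 L = 0.523 g
soytone: 17 g/L × 0.623 L = 10.591 g
gellan gum: 7.21 g/L × 0.623 L = 4.492 g
tryptone: 16.1 g/L × 0.623 L = 10.030 g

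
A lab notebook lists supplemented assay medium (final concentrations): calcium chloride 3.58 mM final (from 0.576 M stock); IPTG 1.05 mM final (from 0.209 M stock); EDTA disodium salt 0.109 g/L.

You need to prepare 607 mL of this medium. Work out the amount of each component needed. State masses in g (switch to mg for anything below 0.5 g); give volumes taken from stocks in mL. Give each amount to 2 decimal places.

calcium chloride 3.77 mL; IPTG 3.05 mL; EDTA disodium salt 66.16 mg

Working volume: 607 mL = 0.607 L.
calcium chloride: dilute stock: 3.58 mM × 607 mL ÷ 576 mM = 3.77 mL
IPTG: V = C2·V2/C1 = 1.05 mM × 607 mL ÷ 209 mM = 3.05 mL
EDTA disodium salt: 0.109 g/L × 0.607 L = 0.066163 g = 66.16 mg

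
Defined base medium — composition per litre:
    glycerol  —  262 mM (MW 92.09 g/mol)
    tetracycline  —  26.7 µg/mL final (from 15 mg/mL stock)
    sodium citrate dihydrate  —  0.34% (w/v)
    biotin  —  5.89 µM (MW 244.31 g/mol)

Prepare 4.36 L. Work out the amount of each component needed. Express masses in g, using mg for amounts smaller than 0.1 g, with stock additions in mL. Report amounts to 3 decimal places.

Scale factor relative to 1 L: 4.36.
glycerol: 262 mmol/L × 92.09 g/mol × 4.36 L ÷ 1000 = 105.196 g
tetracycline: dilute stock: 26.7 µg/mL × 4360 mL ÷ 15000 µg/mL = 7.761 mL
sodium citrate dihydrate: 0.34 g per 100 mL × 4360 mL ÷ 100 = 14.824 g
biotin: 5.89 µmol/L × 244.31 g/mol × 4.36 L ÷ 1000 = 6.274 mg

glycerol 105.196 g; tetracycline 7.761 mL; sodium citrate dihydrate 14.824 g; biotin 6.274 mg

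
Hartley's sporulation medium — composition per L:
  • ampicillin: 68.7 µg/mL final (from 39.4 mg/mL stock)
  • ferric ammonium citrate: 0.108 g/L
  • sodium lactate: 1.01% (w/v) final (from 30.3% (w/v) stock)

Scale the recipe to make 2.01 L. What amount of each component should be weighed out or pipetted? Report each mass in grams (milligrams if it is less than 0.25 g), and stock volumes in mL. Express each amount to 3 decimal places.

Scale factor relative to 1 L: 2.01.
ampicillin: dilute stock: 68.7 µg/mL × 2010 mL ÷ 39400 µg/mL = 3.505 mL
ferric ammonium citrate: 0.108 g/L × 2.01 L = 0.21708 g = 217.080 mg
sodium lactate: dilute stock: 1.01% ÷ 30.3% × 2010 mL = 67.000 mL

ampicillin 3.505 mL; ferric ammonium citrate 217.080 mg; sodium lactate 67.000 mL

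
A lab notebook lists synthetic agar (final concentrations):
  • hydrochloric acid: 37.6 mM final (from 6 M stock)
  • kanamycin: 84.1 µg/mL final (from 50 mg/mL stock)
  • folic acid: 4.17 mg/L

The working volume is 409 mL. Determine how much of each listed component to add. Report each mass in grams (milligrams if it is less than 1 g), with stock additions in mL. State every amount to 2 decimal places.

Scale factor relative to 1 L: 0.409.
hydrochloric acid: V = C2·V2/C1 = 37.6 mM × 409 mL ÷ 6000 mM = 2.56 mL
kanamycin: V = C2·V2/C1 = 84.1 µg/mL × 409 mL ÷ 50000 µg/mL = 0.69 mL
folic acid: 4.17 mg/L × 0.409 L = 1.71 mg

hydrochloric acid 2.56 mL; kanamycin 0.69 mL; folic acid 1.71 mg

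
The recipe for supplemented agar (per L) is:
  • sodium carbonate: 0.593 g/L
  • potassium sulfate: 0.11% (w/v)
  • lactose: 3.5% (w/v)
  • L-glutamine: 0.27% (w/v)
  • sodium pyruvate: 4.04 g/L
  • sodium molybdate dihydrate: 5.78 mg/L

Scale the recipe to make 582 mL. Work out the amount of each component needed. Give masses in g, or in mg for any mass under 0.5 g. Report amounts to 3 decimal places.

Target volume = 582 mL = 0.582 L.
sodium carbonate: 0.593 g/L × 0.582 L = 0.345126 g = 345.126 mg
potassium sulfate: 0.11 g per 100 mL × 582 mL ÷ 100 = 0.640 g
lactose: 3.5 g per 100 mL × 582 mL ÷ 100 = 20.370 g
L-glutamine: 0.27% w/v = 2.7 g/L → 2.7 × 0.582 L = 1.571 g
sodium pyruvate: 4.04 g/L × 0.582 L = 2.351 g
sodium molybdate dihydrate: 5.78 mg/L × 0.582 L = 3.364 mg

sodium carbonate 345.126 mg; potassium sulfate 0.640 g; lactose 20.370 g; L-glutamine 1.571 g; sodium pyruvate 2.351 g; sodium molybdate dihydrate 3.364 mg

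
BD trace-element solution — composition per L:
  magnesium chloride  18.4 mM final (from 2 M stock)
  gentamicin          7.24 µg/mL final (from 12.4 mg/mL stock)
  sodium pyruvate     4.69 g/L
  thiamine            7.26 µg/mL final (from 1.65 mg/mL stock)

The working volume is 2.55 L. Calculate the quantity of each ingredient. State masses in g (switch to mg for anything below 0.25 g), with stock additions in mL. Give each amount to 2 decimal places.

Scale factor relative to 1 L: 2.55.
magnesium chloride: dilute stock: 18.4 mM × 2550 mL ÷ 2000 mM = 23.46 mL
gentamicin: dilute stock: 7.24 µg/mL × 2550 mL ÷ 12400 µg/mL = 1.49 mL
sodium pyruvate: 4.69 g/L × 2.55 L = 11.96 g
thiamine: V = C2·V2/C1 = 7.26 µg/mL × 2550 mL ÷ 1650 µg/mL = 11.22 mL

magnesium chloride 23.46 mL; gentamicin 1.49 mL; sodium pyruvate 11.96 g; thiamine 11.22 mL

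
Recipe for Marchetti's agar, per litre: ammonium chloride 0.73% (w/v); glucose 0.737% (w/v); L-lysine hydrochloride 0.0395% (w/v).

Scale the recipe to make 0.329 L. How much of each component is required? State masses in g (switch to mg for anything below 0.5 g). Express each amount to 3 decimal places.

ammonium chloride 2.402 g; glucose 2.425 g; L-lysine hydrochloride 129.955 mg

Working volume: 0.329 L.
ammonium chloride: 0.73 g per 100 mL × 329 mL ÷ 100 = 2.402 g
glucose: 0.737 g per 100 mL × 329 mL ÷ 100 = 2.425 g
L-lysine hydrochloride: 0.0395% w/v = 0.395 g/L → 0.395 × 0.329 L = 0.129955 g = 129.955 mg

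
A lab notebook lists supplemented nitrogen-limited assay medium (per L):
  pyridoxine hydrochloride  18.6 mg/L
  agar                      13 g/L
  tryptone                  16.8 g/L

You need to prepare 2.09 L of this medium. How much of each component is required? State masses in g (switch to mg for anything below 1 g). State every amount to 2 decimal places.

Working volume: 2.09 L.
pyridoxine hydrochloride: 18.6 mg/L × 2.09 L = 38.87 mg
agar: 13 g/L × 2.09 L = 27.17 g
tryptone: 16.8 g/L × 2.09 L = 35.11 g

pyridoxine hydrochloride 38.87 mg; agar 27.17 g; tryptone 35.11 g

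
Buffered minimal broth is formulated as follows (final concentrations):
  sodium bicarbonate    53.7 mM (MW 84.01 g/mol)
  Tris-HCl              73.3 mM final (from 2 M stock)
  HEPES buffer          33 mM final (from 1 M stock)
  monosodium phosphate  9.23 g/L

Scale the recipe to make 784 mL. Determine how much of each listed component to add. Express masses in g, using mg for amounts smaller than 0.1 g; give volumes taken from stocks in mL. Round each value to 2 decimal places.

sodium bicarbonate 3.54 g; Tris-HCl 28.73 mL; HEPES buffer 25.87 mL; monosodium phosphate 7.24 g

Working volume: 784 mL = 0.784 L.
sodium bicarbonate: 53.7 mmol/L × 84.01 g/mol × 0.784 L ÷ 1000 = 3.54 g
Tris-HCl: C1V1 = C2V2 → 73.3 mM × 784 mL ÷ 2000 mM = 28.73 mL
HEPES buffer: V = C2·V2/C1 = 33 mM × 784 mL ÷ 1000 mM = 25.87 mL
monosodium phosphate: 9.23 g/L × 0.784 L = 7.24 g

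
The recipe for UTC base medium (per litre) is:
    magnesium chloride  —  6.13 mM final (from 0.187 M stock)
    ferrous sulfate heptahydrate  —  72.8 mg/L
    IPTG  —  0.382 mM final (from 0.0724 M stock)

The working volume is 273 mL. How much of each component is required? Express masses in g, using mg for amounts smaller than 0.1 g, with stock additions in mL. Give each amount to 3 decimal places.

Target volume = 273 mL = 0.273 L.
magnesium chloride: dilute stock: 6.13 mM × 273 mL ÷ 187 mM = 8.949 mL
ferrous sulfate heptahydrate: 72.8 mg/L × 0.273 L = 19.874 mg
IPTG: C1V1 = C2V2 → 0.382 mM × 273 mL ÷ 72.4 mM = 1.440 mL

magnesium chloride 8.949 mL; ferrous sulfate heptahydrate 19.874 mg; IPTG 1.440 mL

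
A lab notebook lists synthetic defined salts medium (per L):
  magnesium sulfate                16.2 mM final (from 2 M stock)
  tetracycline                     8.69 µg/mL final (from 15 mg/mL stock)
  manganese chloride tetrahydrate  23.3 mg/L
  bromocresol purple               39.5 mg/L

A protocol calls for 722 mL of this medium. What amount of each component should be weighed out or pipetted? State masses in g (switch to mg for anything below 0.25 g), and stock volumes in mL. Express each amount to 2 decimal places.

Target volume = 722 mL = 0.722 L.
magnesium sulfate: dilute stock: 16.2 mM × 722 mL ÷ 2000 mM = 5.85 mL
tetracycline: V = C2·V2/C1 = 8.69 µg/mL × 722 mL ÷ 15000 µg/mL = 0.42 mL
manganese chloride tetrahydrate: 23.3 mg/L × 0.722 L = 16.82 mg
bromocresol purple: 39.5 mg/L × 0.722 L = 28.52 mg

magnesium sulfate 5.85 mL; tetracycline 0.42 mL; manganese chloride tetrahydrate 16.82 mg; bromocresol purple 28.52 mg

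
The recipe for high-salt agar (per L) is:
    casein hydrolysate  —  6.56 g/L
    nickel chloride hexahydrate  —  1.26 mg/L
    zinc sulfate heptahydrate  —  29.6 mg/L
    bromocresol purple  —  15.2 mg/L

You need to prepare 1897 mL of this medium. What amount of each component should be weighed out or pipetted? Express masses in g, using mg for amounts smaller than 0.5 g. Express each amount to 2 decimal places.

casein hydrolysate 12.44 g; nickel chloride hexahydrate 2.39 mg; zinc sulfate heptahydrate 56.15 mg; bromocresol purple 28.83 mg

Working volume: 1897 mL = 1.897 L.
casein hydrolysate: 6.56 g/L × 1.897 L = 12.44 g
nickel chloride hexahydrate: 1.26 mg/L × 1.897 L = 2.39 mg
zinc sulfate heptahydrate: 29.6 mg/L × 1.897 L = 56.15 mg
bromocresol purple: 15.2 mg/L × 1.897 L = 28.83 mg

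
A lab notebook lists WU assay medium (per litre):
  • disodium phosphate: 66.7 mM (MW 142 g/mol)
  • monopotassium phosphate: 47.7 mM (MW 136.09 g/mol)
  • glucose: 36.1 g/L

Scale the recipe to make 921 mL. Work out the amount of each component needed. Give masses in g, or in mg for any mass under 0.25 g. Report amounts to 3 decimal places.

Working volume: 921 mL = 0.921 L.
disodium phosphate: 66.7 mmol/L × 142 g/mol × 0.921 L ÷ 1000 = 8.723 g
monopotassium phosphate: 47.7 mmol/L × 136.09 g/mol × 0.921 L ÷ 1000 = 5.979 g
glucose: 36.1 g/L × 0.921 L = 33.248 g

disodium phosphate 8.723 g; monopotassium phosphate 5.979 g; glucose 33.248 g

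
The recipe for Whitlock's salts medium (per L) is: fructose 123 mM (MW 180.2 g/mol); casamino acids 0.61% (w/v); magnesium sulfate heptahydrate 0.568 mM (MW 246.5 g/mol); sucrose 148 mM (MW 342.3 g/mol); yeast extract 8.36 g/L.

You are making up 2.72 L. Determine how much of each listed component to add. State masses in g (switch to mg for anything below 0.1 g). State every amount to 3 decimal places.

Scale factor relative to 1 L: 2.72.
fructose: 123 mmol/L × 180.2 g/mol × 2.72 L ÷ 1000 = 60.288 g
casamino acids: 0.61% w/v = 6.1 g/L → 6.1 × 2.72 L = 16.592 g
magnesium sulfate heptahydrate: 0.568 mmol/L × 246.5 g/mol × 2.72 L ÷ 1000 = 0.381 g
sucrose: 148 mmol/L × 342.3 g/mol × 2.72 L ÷ 1000 = 137.796 g
yeast extract: 8.36 g/L × 2.72 L = 22.739 g

fructose 60.288 g; casamino acids 16.592 g; magnesium sulfate heptahydrate 0.381 g; sucrose 137.796 g; yeast extract 22.739 g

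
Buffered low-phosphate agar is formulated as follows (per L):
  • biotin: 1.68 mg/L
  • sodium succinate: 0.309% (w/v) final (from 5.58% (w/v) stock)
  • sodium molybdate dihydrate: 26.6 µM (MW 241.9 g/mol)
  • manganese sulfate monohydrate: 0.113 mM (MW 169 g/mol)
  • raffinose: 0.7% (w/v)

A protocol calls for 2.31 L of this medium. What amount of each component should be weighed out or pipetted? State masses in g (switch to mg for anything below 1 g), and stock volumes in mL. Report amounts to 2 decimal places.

Working volume: 2.31 L.
biotin: 1.68 mg/L × 2.31 L = 3.88 mg
sodium succinate: dilute stock: 0.309% ÷ 5.58% × 2310 mL = 127.92 mL
sodium molybdate dihydrate: 26.6 µmol/L × 241.9 g/mol × 2.31 L ÷ 1000 = 14.86 mg
manganese sulfate monohydrate: 0.113 mmol/L × 169 mg/mmol × 2.31 L = 44.11 mg
raffinose: 0.7 g per 100 mL × 2310 mL ÷ 100 = 16.17 g

biotin 3.88 mg; sodium succinate 127.92 mL; sodium molybdate dihydrate 14.86 mg; manganese sulfate monohydrate 44.11 mg; raffinose 16.17 g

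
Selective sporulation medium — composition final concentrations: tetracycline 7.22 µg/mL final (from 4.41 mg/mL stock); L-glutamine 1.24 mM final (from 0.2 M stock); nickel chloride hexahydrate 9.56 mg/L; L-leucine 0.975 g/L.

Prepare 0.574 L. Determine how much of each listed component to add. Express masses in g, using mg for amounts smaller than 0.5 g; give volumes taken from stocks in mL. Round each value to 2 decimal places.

tetracycline 0.94 mL; L-glutamine 3.56 mL; nickel chloride hexahydrate 5.49 mg; L-leucine 0.56 g

Scale factor relative to 1 L: 0.574.
tetracycline: V = C2·V2/C1 = 7.22 µg/mL × 574 mL ÷ 4410 µg/mL = 0.94 mL
L-glutamine: dilute stock: 1.24 mM × 574 mL ÷ 200 mM = 3.56 mL
nickel chloride hexahydrate: 9.56 mg/L × 0.574 L = 5.49 mg
L-leucine: 0.975 g/L × 0.574 L = 0.56 g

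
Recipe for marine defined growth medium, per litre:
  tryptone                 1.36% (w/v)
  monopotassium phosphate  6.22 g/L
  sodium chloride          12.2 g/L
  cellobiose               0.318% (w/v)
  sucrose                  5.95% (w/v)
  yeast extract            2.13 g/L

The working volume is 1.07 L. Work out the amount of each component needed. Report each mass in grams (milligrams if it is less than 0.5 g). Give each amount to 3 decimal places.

Scale factor relative to 1 L: 1.07.
tryptone: 1.36% w/v = 13.6 g/L → 13.6 × 1.07 L = 14.552 g
monopotassium phosphate: 6.22 g/L × 1.07 L = 6.655 g
sodium chloride: 12.2 g/L × 1.07 L = 13.054 g
cellobiose: 0.318 g per 100 mL × 1070 mL ÷ 100 = 3.403 g
sucrose: 5.95% w/v = 59.5 g/L → 59.5 × 1.07 L = 63.665 g
yeast extract: 2.13 g/L × 1.07 L = 2.279 g

tryptone 14.552 g; monopotassium phosphate 6.655 g; sodium chloride 13.054 g; cellobiose 3.403 g; sucrose 63.665 g; yeast extract 2.279 g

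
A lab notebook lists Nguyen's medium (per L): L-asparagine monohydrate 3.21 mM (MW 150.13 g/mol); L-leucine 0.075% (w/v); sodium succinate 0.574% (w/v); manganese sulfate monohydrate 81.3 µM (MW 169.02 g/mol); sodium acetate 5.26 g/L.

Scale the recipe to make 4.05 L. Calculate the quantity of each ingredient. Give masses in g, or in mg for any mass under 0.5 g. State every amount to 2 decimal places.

L-asparagine monohydrate 1.95 g; L-leucine 3.04 g; sodium succinate 23.25 g; manganese sulfate monohydrate 55.65 mg; sodium acetate 21.30 g

Scale factor relative to 1 L: 4.05.
L-asparagine monohydrate: 3.21 mmol/L × 150.13 g/mol × 4.05 L ÷ 1000 = 1.95 g
L-leucine: 0.075 g per 100 mL × 4050 mL ÷ 100 = 3.04 g
sodium succinate: 0.574 g per 100 mL × 4050 mL ÷ 100 = 23.25 g
manganese sulfate monohydrate: 81.3 µmol/L × 169.02 g/mol × 4.05 L ÷ 1000 = 55.65 mg
sodium acetate: 5.26 g/L × 4.05 L = 21.30 g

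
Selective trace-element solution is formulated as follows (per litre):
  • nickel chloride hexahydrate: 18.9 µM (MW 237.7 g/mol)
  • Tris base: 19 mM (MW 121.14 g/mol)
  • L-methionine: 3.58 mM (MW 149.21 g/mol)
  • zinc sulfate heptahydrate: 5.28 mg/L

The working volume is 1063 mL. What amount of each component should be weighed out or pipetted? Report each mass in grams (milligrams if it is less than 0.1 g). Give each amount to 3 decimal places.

nickel chloride hexahydrate 4.776 mg; Tris base 2.447 g; L-methionine 0.568 g; zinc sulfate heptahydrate 5.613 mg

Target volume = 1063 mL = 1.063 L.
nickel chloride hexahydrate: 18.9 µmol/L × 237.7 g/mol × 1.063 L ÷ 1000 = 4.776 mg
Tris base: 19 mmol/L × 121.14 g/mol × 1.063 L ÷ 1000 = 2.447 g
L-methionine: 3.58 mmol/L × 149.21 g/mol × 1.063 L ÷ 1000 = 0.568 g
zinc sulfate heptahydrate: 5.28 mg/L × 1.063 L = 5.613 mg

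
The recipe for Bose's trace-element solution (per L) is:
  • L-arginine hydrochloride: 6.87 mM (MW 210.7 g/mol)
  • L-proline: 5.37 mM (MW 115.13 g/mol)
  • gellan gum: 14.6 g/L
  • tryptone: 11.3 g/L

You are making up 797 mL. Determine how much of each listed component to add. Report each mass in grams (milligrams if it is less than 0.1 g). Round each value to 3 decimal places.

Target volume = 797 mL = 0.797 L.
L-arginine hydrochloride: 6.87 mmol/L × 210.7 g/mol × 0.797 L ÷ 1000 = 1.154 g
L-proline: 5.37 mmol/L × 115.13 g/mol × 0.797 L ÷ 1000 = 0.493 g
gellan gum: 14.6 g/L × 0.797 L = 11.636 g
tryptone: 11.3 g/L × 0.797 L = 9.006 g

L-arginine hydrochloride 1.154 g; L-proline 0.493 g; gellan gum 11.636 g; tryptone 9.006 g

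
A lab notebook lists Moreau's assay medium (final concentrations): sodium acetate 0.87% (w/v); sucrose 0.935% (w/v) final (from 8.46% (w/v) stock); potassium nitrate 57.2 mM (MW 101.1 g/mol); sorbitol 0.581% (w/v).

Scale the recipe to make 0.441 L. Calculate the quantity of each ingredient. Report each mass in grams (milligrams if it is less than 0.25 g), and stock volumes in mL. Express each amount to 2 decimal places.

sodium acetate 3.84 g; sucrose 48.74 mL; potassium nitrate 2.55 g; sorbitol 2.56 g

Scale factor relative to 1 L: 0.441.
sodium acetate: 0.87 g per 100 mL × 441 mL ÷ 100 = 3.84 g
sucrose: C1V1 = C2V2 → 0.935% ÷ 8.46% × 441 mL = 48.74 mL
potassium nitrate: 57.2 mmol/L × 101.1 g/mol × 0.441 L ÷ 1000 = 2.55 g
sorbitol: 0.581% w/v = 5.81 g/L → 5.81 × 0.441 L = 2.56 g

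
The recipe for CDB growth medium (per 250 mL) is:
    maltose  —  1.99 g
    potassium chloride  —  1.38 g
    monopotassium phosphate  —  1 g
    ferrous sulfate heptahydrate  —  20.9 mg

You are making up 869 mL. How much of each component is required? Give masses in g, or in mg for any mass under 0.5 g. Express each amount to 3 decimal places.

maltose 6.917 g; potassium chloride 4.797 g; monopotassium phosphate 3.476 g; ferrous sulfate heptahydrate 72.648 mg

Scale factor = 869 mL / 250 mL = 3.476.
maltose: 1.99 g × (869 mL / 250 mL) = 6.917 g
potassium chloride: 1.38 g × (869 mL / 250 mL) = 4.797 g
monopotassium phosphate: 1 g × (869 mL / 250 mL) = 3.476 g
ferrous sulfate heptahydrate: 20.9 mg × (869 mL / 250 mL) = 72.648 mg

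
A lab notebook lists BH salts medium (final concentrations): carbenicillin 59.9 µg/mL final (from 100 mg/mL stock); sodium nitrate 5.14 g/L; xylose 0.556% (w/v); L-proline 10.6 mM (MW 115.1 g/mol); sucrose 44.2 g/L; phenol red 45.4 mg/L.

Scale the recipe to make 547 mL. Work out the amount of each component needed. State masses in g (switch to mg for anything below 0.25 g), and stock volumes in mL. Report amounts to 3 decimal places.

carbenicillin 0.328 mL; sodium nitrate 2.812 g; xylose 3.041 g; L-proline 0.667 g; sucrose 24.177 g; phenol red 24.834 mg

Target volume = 547 mL = 0.547 L.
carbenicillin: dilute stock: 59.9 µg/mL × 547 mL ÷ 100000 µg/mL = 0.328 mL
sodium nitrate: 5.14 g/L × 0.547 L = 2.812 g
xylose: 0.556% w/v = 5.56 g/L → 5.56 × 0.547 L = 3.041 g
L-proline: 10.6 mmol/L × 115.1 g/mol × 0.547 L ÷ 1000 = 0.667 g
sucrose: 44.2 g/L × 0.547 L = 24.177 g
phenol red: 45.4 mg/L × 0.547 L = 24.834 mg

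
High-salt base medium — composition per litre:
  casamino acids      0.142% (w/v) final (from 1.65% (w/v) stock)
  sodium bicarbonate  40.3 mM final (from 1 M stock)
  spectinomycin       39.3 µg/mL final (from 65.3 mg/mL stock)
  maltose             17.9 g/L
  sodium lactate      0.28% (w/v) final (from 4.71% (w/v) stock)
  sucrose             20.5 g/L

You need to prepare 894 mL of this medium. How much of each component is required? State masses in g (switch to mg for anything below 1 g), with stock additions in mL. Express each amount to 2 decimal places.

casamino acids 76.94 mL; sodium bicarbonate 36.03 mL; spectinomycin 0.54 mL; maltose 16.00 g; sodium lactate 53.15 mL; sucrose 18.33 g

Scale factor relative to 1 L: 0.894.
casamino acids: V = C2·V2/C1 = 0.142% ÷ 1.65% × 894 mL = 76.94 mL
sodium bicarbonate: C1V1 = C2V2 → 40.3 mM × 894 mL ÷ 1000 mM = 36.03 mL
spectinomycin: V = C2·V2/C1 = 39.3 µg/mL × 894 mL ÷ 65300 µg/mL = 0.54 mL
maltose: 17.9 g/L × 0.894 L = 16.00 g
sodium lactate: V = C2·V2/C1 = 0.28% ÷ 4.71% × 894 mL = 53.15 mL
sucrose: 20.5 g/L × 0.894 L = 18.33 g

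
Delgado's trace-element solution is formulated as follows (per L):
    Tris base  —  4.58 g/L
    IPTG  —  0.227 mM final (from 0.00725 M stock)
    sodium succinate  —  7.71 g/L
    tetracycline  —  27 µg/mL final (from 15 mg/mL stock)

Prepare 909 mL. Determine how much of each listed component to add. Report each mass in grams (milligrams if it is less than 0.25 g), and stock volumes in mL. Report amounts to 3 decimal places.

Working volume: 909 mL = 0.909 L.
Tris base: 4.58 g/L × 0.909 L = 4.163 g
IPTG: C1V1 = C2V2 → 0.227 mM × 909 mL ÷ 7.25 mM = 28.461 mL
sodium succinate: 7.71 g/L × 0.909 L = 7.008 g
tetracycline: V = C2·V2/C1 = 27 µg/mL × 909 mL ÷ 15000 µg/mL = 1.636 mL

Tris base 4.163 g; IPTG 28.461 mL; sodium succinate 7.008 g; tetracycline 1.636 mL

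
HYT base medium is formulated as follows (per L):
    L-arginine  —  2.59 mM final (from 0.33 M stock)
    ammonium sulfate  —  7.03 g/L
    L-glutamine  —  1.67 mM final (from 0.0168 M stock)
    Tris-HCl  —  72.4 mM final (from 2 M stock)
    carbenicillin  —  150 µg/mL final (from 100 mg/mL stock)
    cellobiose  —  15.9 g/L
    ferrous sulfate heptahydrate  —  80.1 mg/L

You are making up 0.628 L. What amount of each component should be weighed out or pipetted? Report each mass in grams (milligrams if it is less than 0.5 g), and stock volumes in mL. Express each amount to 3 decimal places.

Scale factor relative to 1 L: 0.628.
L-arginine: dilute stock: 2.59 mM × 628 mL ÷ 330 mM = 4.929 mL
ammonium sulfate: 7.03 g/L × 0.628 L = 4.415 g
L-glutamine: C1V1 = C2V2 → 1.67 mM × 628 mL ÷ 16.8 mM = 62.426 mL
Tris-HCl: C1V1 = C2V2 → 72.4 mM × 628 mL ÷ 2000 mM = 22.734 mL
carbenicillin: C1V1 = C2V2 → 150 µg/mL × 628 mL ÷ 100000 µg/mL = 0.942 mL
cellobiose: 15.9 g/L × 0.628 L = 9.985 g
ferrous sulfate heptahydrate: 80.1 mg/L × 0.628 L = 50.303 mg

L-arginine 4.929 mL; ammonium sulfate 4.415 g; L-glutamine 62.426 mL; Tris-HCl 22.734 mL; carbenicillin 0.942 mL; cellobiose 9.985 g; ferrous sulfate heptahydrate 50.303 mg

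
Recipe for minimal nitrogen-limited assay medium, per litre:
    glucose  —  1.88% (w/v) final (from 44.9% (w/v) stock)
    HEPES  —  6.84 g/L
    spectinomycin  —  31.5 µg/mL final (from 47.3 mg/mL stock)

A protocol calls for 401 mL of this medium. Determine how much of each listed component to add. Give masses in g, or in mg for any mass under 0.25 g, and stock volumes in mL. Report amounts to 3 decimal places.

glucose 16.790 mL; HEPES 2.743 g; spectinomycin 0.267 mL

Target volume = 401 mL = 0.401 L.
glucose: V = C2·V2/C1 = 1.88% ÷ 44.9% × 401 mL = 16.790 mL
HEPES: 6.84 g/L × 0.401 L = 2.743 g
spectinomycin: V = C2·V2/C1 = 31.5 µg/mL × 401 mL ÷ 47300 µg/mL = 0.267 mL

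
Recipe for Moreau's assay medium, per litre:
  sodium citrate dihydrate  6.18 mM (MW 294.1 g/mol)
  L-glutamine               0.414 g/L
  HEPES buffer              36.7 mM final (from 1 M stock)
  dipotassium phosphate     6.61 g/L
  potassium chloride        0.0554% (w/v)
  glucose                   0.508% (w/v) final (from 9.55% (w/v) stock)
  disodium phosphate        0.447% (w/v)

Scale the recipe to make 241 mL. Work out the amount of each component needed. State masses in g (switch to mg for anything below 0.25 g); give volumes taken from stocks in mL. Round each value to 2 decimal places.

Working volume: 241 mL = 0.241 L.
sodium citrate dihydrate: 6.18 mmol/L × 294.1 g/mol × 0.241 L ÷ 1000 = 0.44 g
L-glutamine: 0.414 g/L × 0.241 L = 0.099774 g = 99.77 mg
HEPES buffer: dilute stock: 36.7 mM × 241 mL ÷ 1000 mM = 8.84 mL
dipotassium phosphate: 6.61 g/L × 0.241 L = 1.59 g
potassium chloride: 0.0554% w/v = 0.554 g/L → 0.554 × 0.241 L = 0.133514 g = 133.51 mg
glucose: V = C2·V2/C1 = 0.508% ÷ 9.55% × 241 mL = 12.82 mL
disodium phosphate: 0.447 g per 100 mL × 241 mL ÷ 100 = 1.08 g

sodium citrate dihydrate 0.44 g; L-glutamine 99.77 mg; HEPES buffer 8.84 mL; dipotassium phosphate 1.59 g; potassium chloride 133.51 mg; glucose 12.82 mL; disodium phosphate 1.08 g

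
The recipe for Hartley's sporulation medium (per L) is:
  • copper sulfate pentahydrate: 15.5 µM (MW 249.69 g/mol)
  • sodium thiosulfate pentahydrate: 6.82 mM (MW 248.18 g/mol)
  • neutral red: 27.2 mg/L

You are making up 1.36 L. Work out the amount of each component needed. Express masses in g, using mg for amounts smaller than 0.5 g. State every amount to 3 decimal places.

copper sulfate pentahydrate 5.263 mg; sodium thiosulfate pentahydrate 2.302 g; neutral red 36.992 mg

Working volume: 1.36 L.
copper sulfate pentahydrate: 15.5 µmol/L × 249.69 g/mol × 1.36 L ÷ 1000 = 5.263 mg
sodium thiosulfate pentahydrate: 6.82 mmol/L × 248.18 g/mol × 1.36 L ÷ 1000 = 2.302 g
neutral red: 27.2 mg/L × 1.36 L = 36.992 mg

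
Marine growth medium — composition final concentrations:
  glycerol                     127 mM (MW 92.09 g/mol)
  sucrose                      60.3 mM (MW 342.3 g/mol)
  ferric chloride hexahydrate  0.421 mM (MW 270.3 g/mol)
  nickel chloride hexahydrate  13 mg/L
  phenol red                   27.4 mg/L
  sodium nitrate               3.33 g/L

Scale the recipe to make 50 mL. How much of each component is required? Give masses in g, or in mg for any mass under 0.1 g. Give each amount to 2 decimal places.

glycerol 0.58 g; sucrose 1.03 g; ferric chloride hexahydrate 5.69 mg; nickel chloride hexahydrate 0.65 mg; phenol red 1.37 mg; sodium nitrate 0.17 g

Target volume = 50 mL = 0.05 L.
glycerol: 127 mmol/L × 92.09 g/mol × 0.05 L ÷ 1000 = 0.58 g
sucrose: 60.3 mmol/L × 342.3 g/mol × 0.05 L ÷ 1000 = 1.03 g
ferric chloride hexahydrate: 0.421 mmol/L × 270.3 mg/mmol × 0.05 L = 5.69 mg
nickel chloride hexahydrate: 13 mg/L × 0.05 L = 0.65 mg
phenol red: 27.4 mg/L × 0.05 L = 1.37 mg
sodium nitrate: 3.33 g/L × 0.05 L = 0.17 g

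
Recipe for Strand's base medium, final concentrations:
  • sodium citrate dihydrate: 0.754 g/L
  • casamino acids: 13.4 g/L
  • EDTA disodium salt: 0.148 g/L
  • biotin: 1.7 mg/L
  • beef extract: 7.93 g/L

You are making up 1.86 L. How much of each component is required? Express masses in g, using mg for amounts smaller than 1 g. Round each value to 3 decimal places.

Working volume: 1.86 L.
sodium citrate dihydrate: 0.754 g/L × 1.86 L = 1.402 g
casamino acids: 13.4 g/L × 1.86 L = 24.924 g
EDTA disodium salt: 0.148 g/L × 1.86 L = 0.27528 g = 275.280 mg
biotin: 1.7 mg/L × 1.86 L = 3.162 mg
beef extract: 7.93 g/L × 1.86 L = 14.750 g

sodium citrate dihydrate 1.402 g; casamino acids 24.924 g; EDTA disodium salt 275.280 mg; biotin 3.162 mg; beef extract 14.750 g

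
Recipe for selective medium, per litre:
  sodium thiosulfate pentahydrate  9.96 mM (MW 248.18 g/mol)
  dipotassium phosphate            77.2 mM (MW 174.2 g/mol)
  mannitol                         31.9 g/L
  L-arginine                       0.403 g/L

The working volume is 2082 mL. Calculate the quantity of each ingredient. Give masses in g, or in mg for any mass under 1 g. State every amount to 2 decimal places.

sodium thiosulfate pentahydrate 5.15 g; dipotassium phosphate 28.00 g; mannitol 66.42 g; L-arginine 839.05 mg

Scale factor relative to 1 L: 2.082.
sodium thiosulfate pentahydrate: 9.96 mmol/L × 248.18 g/mol × 2.082 L ÷ 1000 = 5.15 g
dipotassium phosphate: 77.2 mmol/L × 174.2 g/mol × 2.082 L ÷ 1000 = 28.00 g
mannitol: 31.9 g/L × 2.082 L = 66.42 g
L-arginine: 0.403 g/L × 2.082 L = 0.839046 g = 839.05 mg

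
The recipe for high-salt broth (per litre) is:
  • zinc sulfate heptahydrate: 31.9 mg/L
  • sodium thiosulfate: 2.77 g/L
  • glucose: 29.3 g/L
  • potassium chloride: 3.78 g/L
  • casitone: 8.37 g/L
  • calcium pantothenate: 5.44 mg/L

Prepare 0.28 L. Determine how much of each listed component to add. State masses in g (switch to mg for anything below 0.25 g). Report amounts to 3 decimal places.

Scale factor relative to 1 L: 0.28.
zinc sulfate heptahydrate: 31.9 mg/L × 0.28 L = 8.932 mg
sodium thiosulfate: 2.77 g/L × 0.28 L = 0.776 g
glucose: 29.3 g/L × 0.28 L = 8.204 g
potassium chloride: 3.78 g/L × 0.28 L = 1.058 g
casitone: 8.37 g/L × 0.28 L = 2.344 g
calcium pantothenate: 5.44 mg/L × 0.28 L = 1.523 mg

zinc sulfate heptahydrate 8.932 mg; sodium thiosulfate 0.776 g; glucose 8.204 g; potassium chloride 1.058 g; casitone 2.344 g; calcium pantothenate 1.523 mg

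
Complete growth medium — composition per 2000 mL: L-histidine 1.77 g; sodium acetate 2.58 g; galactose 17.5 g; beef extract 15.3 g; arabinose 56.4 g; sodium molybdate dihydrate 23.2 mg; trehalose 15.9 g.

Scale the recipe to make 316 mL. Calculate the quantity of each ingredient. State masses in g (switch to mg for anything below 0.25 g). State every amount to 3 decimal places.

L-histidine 0.280 g; sodium acetate 0.408 g; galactose 2.765 g; beef extract 2.417 g; arabinose 8.911 g; sodium molybdate dihydrate 3.666 mg; trehalose 2.512 g

Ratio of target to recipe volume: 316 / 2000 = 0.158.
L-histidine: 1.77 g × (316 mL / 2000 mL) = 0.280 g
sodium acetate: 2.58 g × (316 mL / 2000 mL) = 0.408 g
galactose: 17.5 g × (316 mL / 2000 mL) = 2.765 g
beef extract: 15.3 g × (316 mL / 2000 mL) = 2.417 g
arabinose: 56.4 g × (316 mL / 2000 mL) = 8.911 g
sodium molybdate dihydrate: 23.2 mg × (316 mL / 2000 mL) = 3.666 mg
trehalose: 15.9 g × (316 mL / 2000 mL) = 2.512 g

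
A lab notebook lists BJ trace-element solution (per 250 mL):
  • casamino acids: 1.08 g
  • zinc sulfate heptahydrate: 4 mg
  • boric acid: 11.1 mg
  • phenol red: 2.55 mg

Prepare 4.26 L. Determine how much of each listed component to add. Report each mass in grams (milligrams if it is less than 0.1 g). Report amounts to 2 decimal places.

Ratio of target to recipe volume: 4260 / 250 = 17.04.
casamino acids: 1.08 g × (4260 mL / 250 mL) = 18.40 g
zinc sulfate heptahydrate: 4 mg × (4260 mL / 250 mL) = 68.16 mg
boric acid: 11.1 mg × (4260 mL / 250 mL) = 189.144 mg = 0.19 g
phenol red: 2.55 mg × (4260 mL / 250 mL) = 43.45 mg

casamino acids 18.40 g; zinc sulfate heptahydrate 68.16 mg; boric acid 0.19 g; phenol red 43.45 mg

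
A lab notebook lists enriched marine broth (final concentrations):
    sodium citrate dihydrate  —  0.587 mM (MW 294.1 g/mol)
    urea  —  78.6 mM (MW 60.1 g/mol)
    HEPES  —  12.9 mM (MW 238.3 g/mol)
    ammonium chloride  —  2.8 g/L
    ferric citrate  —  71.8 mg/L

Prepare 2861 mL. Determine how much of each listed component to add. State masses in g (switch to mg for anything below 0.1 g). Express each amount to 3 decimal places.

Scale factor relative to 1 L: 2.861.
sodium citrate dihydrate: 0.587 mmol/L × 294.1 g/mol × 2.861 L ÷ 1000 = 0.494 g
urea: 78.6 mmol/L × 60.1 g/mol × 2.861 L ÷ 1000 = 13.515 g
HEPES: 12.9 mmol/L × 238.3 g/mol × 2.861 L ÷ 1000 = 8.795 g
ammonium chloride: 2.8 g/L × 2.861 L = 8.011 g
ferric citrate: 71.8 mg/L × 2.861 L = 205.42 mg = 0.205 g

sodium citrate dihydrate 0.494 g; urea 13.515 g; HEPES 8.795 g; ammonium chloride 8.011 g; ferric citrate 0.205 g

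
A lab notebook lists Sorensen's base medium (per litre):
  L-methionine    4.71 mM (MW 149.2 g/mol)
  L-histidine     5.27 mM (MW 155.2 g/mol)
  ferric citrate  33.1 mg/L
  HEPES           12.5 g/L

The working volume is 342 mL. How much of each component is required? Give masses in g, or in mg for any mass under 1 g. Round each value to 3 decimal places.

L-methionine 240.334 mg; L-histidine 279.723 mg; ferric citrate 11.320 mg; HEPES 4.275 g

Scale factor relative to 1 L: 0.342.
L-methionine: 4.71 mmol/L × 149.2 mg/mmol × 0.342 L = 240.334 mg
L-histidine: 5.27 mmol/L × 155.2 mg/mmol × 0.342 L = 279.723 mg
ferric citrate: 33.1 mg/L × 0.342 L = 11.320 mg
HEPES: 12.5 g/L × 0.342 L = 4.275 g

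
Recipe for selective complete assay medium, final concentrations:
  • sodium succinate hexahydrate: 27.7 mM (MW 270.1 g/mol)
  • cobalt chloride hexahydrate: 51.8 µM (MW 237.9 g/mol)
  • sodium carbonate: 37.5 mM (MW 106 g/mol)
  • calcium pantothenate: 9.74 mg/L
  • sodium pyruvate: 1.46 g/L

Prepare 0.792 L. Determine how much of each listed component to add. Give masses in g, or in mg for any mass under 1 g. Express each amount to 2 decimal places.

sodium succinate hexahydrate 5.93 g; cobalt chloride hexahydrate 9.76 mg; sodium carbonate 3.15 g; calcium pantothenate 7.71 mg; sodium pyruvate 1.16 g

Scale factor relative to 1 L: 0.792.
sodium succinate hexahydrate: 27.7 mmol/L × 270.1 g/mol × 0.792 L ÷ 1000 = 5.93 g
cobalt chloride hexahydrate: 51.8 µmol/L × 237.9 g/mol × 0.792 L ÷ 1000 = 9.76 mg
sodium carbonate: 37.5 mmol/L × 106 g/mol × 0.792 L ÷ 1000 = 3.15 g
calcium pantothenate: 9.74 mg/L × 0.792 L = 7.71 mg
sodium pyruvate: 1.46 g/L × 0.792 L = 1.16 g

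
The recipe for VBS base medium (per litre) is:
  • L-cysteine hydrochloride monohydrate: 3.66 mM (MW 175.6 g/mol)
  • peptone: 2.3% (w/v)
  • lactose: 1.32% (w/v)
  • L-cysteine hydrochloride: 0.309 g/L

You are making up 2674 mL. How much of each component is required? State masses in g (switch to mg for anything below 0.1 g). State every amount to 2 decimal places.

L-cysteine hydrochloride monohydrate 1.72 g; peptone 61.50 g; lactose 35.30 g; L-cysteine hydrochloride 0.83 g

Target volume = 2674 mL = 2.674 L.
L-cysteine hydrochloride monohydrate: 3.66 mmol/L × 175.6 g/mol × 2.674 L ÷ 1000 = 1.72 g
peptone: 2.3% w/v = 23 g/L → 23 × 2.674 L = 61.50 g
lactose: 1.32% w/v = 13.2 g/L → 13.2 × 2.674 L = 35.30 g
L-cysteine hydrochloride: 0.309 g/L × 2.674 L = 0.83 g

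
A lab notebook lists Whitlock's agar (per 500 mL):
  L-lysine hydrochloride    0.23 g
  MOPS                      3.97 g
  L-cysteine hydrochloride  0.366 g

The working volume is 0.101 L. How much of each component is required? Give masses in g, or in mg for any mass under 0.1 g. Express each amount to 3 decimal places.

Ratio of target to recipe volume: 101 / 500 = 0.202.
L-lysine hydrochloride: 0.23 g × (101 mL / 500 mL) = 0.04646 g = 46.460 mg
MOPS: 3.97 g × (101 mL / 500 mL) = 0.802 g
L-cysteine hydrochloride: 0.366 g × (101 mL / 500 mL) = 0.073932 g = 73.932 mg

L-lysine hydrochloride 46.460 mg; MOPS 0.802 g; L-cysteine hydrochloride 73.932 mg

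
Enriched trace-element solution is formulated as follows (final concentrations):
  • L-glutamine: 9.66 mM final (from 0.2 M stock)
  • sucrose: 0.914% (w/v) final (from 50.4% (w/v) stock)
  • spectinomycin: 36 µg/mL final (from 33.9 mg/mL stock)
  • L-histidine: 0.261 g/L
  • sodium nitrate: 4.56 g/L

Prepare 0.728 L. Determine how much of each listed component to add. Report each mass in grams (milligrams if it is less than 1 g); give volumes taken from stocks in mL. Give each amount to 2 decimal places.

Scale factor relative to 1 L: 0.728.
L-glutamine: dilute stock: 9.66 mM × 728 mL ÷ 200 mM = 35.16 mL
sucrose: V = C2·V2/C1 = 0.914% ÷ 50.4% × 728 mL = 13.20 mL
spectinomycin: V = C2·V2/C1 = 36 µg/mL × 728 mL ÷ 33900 µg/mL = 0.77 mL
L-histidine: 0.261 g/L × 0.728 L = 0.190008 g = 190.01 mg
sodium nitrate: 4.56 g/L × 0.728 L = 3.32 g

L-glutamine 35.16 mL; sucrose 13.20 mL; spectinomycin 0.77 mL; L-histidine 190.01 mg; sodium nitrate 3.32 g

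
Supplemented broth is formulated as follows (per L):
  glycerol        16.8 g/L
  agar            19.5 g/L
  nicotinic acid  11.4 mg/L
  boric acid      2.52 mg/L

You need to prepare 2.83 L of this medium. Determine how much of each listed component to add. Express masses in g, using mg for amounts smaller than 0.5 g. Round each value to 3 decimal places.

glycerol 47.544 g; agar 55.185 g; nicotinic acid 32.262 mg; boric acid 7.132 mg

Scale factor relative to 1 L: 2.83.
glycerol: 16.8 g/L × 2.83 L = 47.544 g
agar: 19.5 g/L × 2.83 L = 55.185 g
nicotinic acid: 11.4 mg/L × 2.83 L = 32.262 mg
boric acid: 2.52 mg/L × 2.83 L = 7.132 mg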